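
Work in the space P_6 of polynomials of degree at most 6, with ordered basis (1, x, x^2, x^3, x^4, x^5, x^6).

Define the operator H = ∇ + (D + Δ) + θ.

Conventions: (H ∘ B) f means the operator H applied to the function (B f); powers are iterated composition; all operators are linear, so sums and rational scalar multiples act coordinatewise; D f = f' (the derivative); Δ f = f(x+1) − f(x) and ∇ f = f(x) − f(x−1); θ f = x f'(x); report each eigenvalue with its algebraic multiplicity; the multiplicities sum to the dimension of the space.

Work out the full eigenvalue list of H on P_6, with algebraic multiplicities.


λ = 0 (multiplicity 1), λ = 1 (multiplicity 1), λ = 2 (multiplicity 1), λ = 3 (multiplicity 1), λ = 4 (multiplicity 1), λ = 5 (multiplicity 1), λ = 6 (multiplicity 1)

image of 1: 0
image of x: x + 3
image of x^2: 2x^2 + 6x
image of x^3: 3x^3 + 9x^2 + 2
image of x^4: 4x^4 + 12x^3 + 8x
image of x^5: 5x^5 + 15x^4 + 20x^2 + 2
image of x^6: 6x^6 + 18x^5 + 40x^3 + 12x
the matrix is upper triangular; its diagonal is (0, 1, 2, 3, 4, 5, 6)
for a triangular matrix the eigenvalues are the diagonal entries, with algebraic multiplicity their repetition count


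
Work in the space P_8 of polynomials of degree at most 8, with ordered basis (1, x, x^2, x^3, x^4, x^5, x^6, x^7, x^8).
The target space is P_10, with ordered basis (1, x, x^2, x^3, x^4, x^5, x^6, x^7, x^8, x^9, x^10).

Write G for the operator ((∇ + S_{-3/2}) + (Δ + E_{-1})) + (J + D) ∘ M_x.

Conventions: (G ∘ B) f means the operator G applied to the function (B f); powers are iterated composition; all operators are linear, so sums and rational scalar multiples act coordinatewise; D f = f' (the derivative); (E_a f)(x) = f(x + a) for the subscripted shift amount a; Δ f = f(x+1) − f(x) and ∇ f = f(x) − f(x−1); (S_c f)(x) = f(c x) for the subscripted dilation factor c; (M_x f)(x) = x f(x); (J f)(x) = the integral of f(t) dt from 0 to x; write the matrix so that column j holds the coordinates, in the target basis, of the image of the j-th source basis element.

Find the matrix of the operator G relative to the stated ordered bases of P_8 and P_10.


image of 1: (1/2)x^2 + 3
image of x: (1/3)x^3 + (3/2)x + 1
image of x^2: (1/4)x^4 + (25/4)x^2 + 2x + 1
image of x^3: (1/5)x^5 + (13/8)x^3 + 3x^2 + 3x + 1
image of x^4: (1/6)x^6 + (177/16)x^4 + 4x^3 + 6x^2 + 4x + 1
image of x^5: (1/7)x^7 - (19/32)x^5 + 5x^4 + 10x^3 + 10x^2 + 5x + 1
image of x^6: (1/8)x^8 + (1241/64)x^6 + 6x^5 + 15x^4 + 20x^3 + 15x^2 + 6x + 1
image of x^7: (1/9)x^9 - (1035/128)x^7 + 7x^6 + 21x^5 + 35x^4 + 35x^3 + 21x^2 + 7x + 1
image of x^8: (1/10)x^10 + (9121/256)x^8 + 8x^7 + 28x^6 + 56x^5 + 70x^4 + 56x^3 + 28x^2 + 8x + 1
each image's coordinates form column j of the matrix

the matrix is [[3, 1, 1, 1, 1, 1, 1, 1, 1]; [0, 3/2, 2, 3, 4, 5, 6, 7, 8]; [1/2, 0, 25/4, 3, 6, 10, 15, 21, 28]; [0, 1/3, 0, 13/8, 4, 10, 20, 35, 56]; [0, 0, 1/4, 0, 177/16, 5, 15, 35, 70]; [0, 0, 0, 1/5, 0, -19/32, 6, 21, 56]; [0, 0, 0, 0, 1/6, 0, 1241/64, 7, 28]; [0, 0, 0, 0, 0, 1/7, 0, -1035/128, 8]; [0, 0, 0, 0, 0, 0, 1/8, 0, 9121/256]; [0, 0, 0, 0, 0, 0, 0, 1/9, 0]; [0, 0, 0, 0, 0, 0, 0, 0, 1/10]] (rows listed top to bottom)


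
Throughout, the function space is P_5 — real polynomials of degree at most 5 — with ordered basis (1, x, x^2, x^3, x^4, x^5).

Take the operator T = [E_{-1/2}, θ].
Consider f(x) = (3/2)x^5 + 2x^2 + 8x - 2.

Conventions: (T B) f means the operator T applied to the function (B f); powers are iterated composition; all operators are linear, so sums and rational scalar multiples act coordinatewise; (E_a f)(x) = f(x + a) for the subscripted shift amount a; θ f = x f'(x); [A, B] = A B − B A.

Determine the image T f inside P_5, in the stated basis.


θ f = (15/2)x^5 + 4x^2 + 8x
E_{-1/2} θ f = (15/2)x^5 - (75/4)x^4 + (75/4)x^3 - (43/8)x^2 + (203/32)x - 207/64
E_{-1/2} f = (3/2)x^5 - (15/4)x^4 + (15/4)x^3 + (1/8)x^2 + (207/32)x - 355/64
θ E_{-1/2} f = (15/2)x^5 - 15x^4 + (45/4)x^3 + (1/4)x^2 + (207/32)x
[E_{-1/2}, θ] f = -(15/4)x^4 + (15/2)x^3 - (45/8)x^2 - (1/8)x - 207/64

the image equals g(x) = -(15/4)x^4 + (15/2)x^3 - (45/8)x^2 - (1/8)x - 207/64


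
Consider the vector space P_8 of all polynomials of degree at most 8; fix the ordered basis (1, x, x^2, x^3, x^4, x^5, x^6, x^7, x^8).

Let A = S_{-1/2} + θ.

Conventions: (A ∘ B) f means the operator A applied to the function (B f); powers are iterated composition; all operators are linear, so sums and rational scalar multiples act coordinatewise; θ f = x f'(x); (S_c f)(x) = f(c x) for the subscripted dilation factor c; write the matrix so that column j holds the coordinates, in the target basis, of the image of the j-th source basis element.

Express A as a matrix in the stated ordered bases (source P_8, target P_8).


the matrix is [[1, 0, 0, 0, 0, 0, 0, 0, 0]; [0, 1/2, 0, 0, 0, 0, 0, 0, 0]; [0, 0, 9/4, 0, 0, 0, 0, 0, 0]; [0, 0, 0, 23/8, 0, 0, 0, 0, 0]; [0, 0, 0, 0, 65/16, 0, 0, 0, 0]; [0, 0, 0, 0, 0, 159/32, 0, 0, 0]; [0, 0, 0, 0, 0, 0, 385/64, 0, 0]; [0, 0, 0, 0, 0, 0, 0, 895/128, 0]; [0, 0, 0, 0, 0, 0, 0, 0, 2049/256]] (rows listed top to bottom)

image of 1: 1
image of x: (1/2)x
image of x^2: (9/4)x^2
image of x^3: (23/8)x^3
image of x^4: (65/16)x^4
image of x^5: (159/32)x^5
image of x^6: (385/64)x^6
image of x^7: (895/128)x^7
image of x^8: (2049/256)x^8
each image's coordinates form column j of the matrix


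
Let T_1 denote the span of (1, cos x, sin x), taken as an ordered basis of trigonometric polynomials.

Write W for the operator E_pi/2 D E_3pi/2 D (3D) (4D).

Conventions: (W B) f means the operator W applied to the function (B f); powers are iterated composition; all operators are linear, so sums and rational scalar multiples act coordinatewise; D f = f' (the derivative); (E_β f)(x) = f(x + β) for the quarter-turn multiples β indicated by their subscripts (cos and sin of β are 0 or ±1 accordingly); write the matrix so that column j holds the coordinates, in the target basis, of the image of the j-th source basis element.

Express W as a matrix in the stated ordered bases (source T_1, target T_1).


image of 1: 0
image of cos x: 12cos x
image of sin x: 12sin x
each image's coordinates form column j of the matrix

the matrix is [[0, 0, 0]; [0, 12, 0]; [0, 0, 12]] (rows listed top to bottom)


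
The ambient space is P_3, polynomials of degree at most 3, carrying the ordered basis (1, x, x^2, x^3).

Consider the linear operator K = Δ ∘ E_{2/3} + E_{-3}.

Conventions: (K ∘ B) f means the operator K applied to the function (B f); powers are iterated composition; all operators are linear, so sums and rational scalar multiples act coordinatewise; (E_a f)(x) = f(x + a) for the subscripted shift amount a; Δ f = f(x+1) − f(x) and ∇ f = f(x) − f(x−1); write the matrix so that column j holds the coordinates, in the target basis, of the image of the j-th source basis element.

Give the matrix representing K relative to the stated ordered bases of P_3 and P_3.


image of 1: 1
image of x: x - 2
image of x^2: x^2 - 4x + 34/3
image of x^3: x^3 - 6x^2 + 34x - 68/3
each image's coordinates form column j of the matrix

the matrix is [[1, -2, 34/3, -68/3]; [0, 1, -4, 34]; [0, 0, 1, -6]; [0, 0, 0, 1]] (rows listed top to bottom)


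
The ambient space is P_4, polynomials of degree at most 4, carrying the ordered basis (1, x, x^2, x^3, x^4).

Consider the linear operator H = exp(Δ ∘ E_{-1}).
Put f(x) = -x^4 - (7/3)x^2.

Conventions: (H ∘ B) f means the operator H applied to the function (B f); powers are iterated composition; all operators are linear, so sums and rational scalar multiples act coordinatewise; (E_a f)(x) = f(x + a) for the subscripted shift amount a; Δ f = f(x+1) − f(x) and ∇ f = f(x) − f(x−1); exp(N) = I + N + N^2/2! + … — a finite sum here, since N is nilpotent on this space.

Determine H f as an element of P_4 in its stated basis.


order-1 term: -4x^3 + 6x^2 - (26/3)x + 10/3
order-2 term: -6x^2 + 12x - 28/3
order-3 term: -4x + 6
order-4 term: -1
the series for exp(Δ ∘ E_{-1}) f terminates at order 4
exp(Δ ∘ E_{-1}) f = -x^4 - 4x^3 - (7/3)x^2 - (2/3)x - 1

the result is g(x) = -x^4 - 4x^3 - (7/3)x^2 - (2/3)x - 1


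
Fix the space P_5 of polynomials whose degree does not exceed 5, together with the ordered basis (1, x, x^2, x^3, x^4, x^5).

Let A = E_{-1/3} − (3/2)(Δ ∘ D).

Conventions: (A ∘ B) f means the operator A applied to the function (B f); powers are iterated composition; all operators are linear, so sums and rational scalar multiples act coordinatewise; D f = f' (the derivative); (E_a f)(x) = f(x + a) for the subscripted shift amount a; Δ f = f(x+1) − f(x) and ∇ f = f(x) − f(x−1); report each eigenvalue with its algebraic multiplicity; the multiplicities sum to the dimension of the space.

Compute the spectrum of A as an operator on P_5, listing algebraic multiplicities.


image of 1: 1
image of x: x - 1/3
image of x^2: x^2 - (2/3)x - 26/9
image of x^3: x^3 - x^2 - (26/3)x - 245/54
image of x^4: x^4 - (4/3)x^3 - (52/3)x^2 - (490/27)x - 485/81
image of x^5: x^5 - (5/3)x^4 - (260/9)x^3 - (1225/27)x^2 - (2425/81)x - 3647/486
the matrix is upper triangular; its diagonal is (1, 1, 1, 1, 1, 1)
for a triangular matrix the eigenvalues are the diagonal entries, with algebraic multiplicity their repetition count

λ = 1 (multiplicity 6)


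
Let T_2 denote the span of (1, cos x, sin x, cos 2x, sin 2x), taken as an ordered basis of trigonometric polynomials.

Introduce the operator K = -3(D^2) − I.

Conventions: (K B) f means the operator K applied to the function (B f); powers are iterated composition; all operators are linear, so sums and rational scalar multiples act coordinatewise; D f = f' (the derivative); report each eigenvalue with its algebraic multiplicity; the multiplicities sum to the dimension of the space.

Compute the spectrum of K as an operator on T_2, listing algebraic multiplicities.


λ = -1 (multiplicity 1), λ = 2 (multiplicity 2), λ = 11 (multiplicity 2)

image of 1: -1
image of cos x: 2cos x
image of sin x: 2sin x
image of cos 2x: 11cos 2x
image of sin 2x: 11sin 2x
the matrix is diagonal; its diagonal is (-1, 2, 2, 11, 11)
for a triangular matrix the eigenvalues are the diagonal entries, with algebraic multiplicity their repetition count


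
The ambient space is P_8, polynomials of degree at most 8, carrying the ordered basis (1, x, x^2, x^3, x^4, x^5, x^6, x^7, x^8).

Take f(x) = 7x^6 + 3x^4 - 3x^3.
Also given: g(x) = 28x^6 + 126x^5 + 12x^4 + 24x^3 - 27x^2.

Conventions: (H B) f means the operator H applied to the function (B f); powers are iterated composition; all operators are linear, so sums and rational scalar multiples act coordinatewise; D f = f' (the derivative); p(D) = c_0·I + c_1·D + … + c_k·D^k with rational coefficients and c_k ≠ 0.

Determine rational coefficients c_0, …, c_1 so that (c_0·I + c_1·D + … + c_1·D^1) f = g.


p(D) = 4·I + 3·D, i.e. c_0 = 4, c_1 = 3

D^0 f = 7x^6 + 3x^4 - 3x^3
D^1 f = 42x^5 + 12x^3 - 9x^2
matching coefficients of g against c_0 f + c_1 Df + … from the top degree down determines the c_i
solution: c_0 = 4, c_1 = 3


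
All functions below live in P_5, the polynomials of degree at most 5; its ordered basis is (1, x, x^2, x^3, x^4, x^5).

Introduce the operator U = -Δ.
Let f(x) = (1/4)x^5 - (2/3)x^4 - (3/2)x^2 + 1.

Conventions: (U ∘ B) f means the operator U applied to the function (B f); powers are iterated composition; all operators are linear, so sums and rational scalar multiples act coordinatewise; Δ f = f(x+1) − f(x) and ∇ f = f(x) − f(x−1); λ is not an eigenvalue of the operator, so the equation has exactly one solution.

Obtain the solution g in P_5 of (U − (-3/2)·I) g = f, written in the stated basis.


g(x) = (1/6)x^5 + (1/9)x^4 + (38/27)x^3 + (91/27)x^2 + (661/81)x + 2303/243

write g with unknown coordinates in the stated basis and equate coefficients in (U − (-3/2)·I) g = f
solving from the highest basis element down gives g = (1/6)x^5 + (1/9)x^4 + (38/27)x^3 + (91/27)x^2 + (661/81)x + 2303/243
check: U g = -(5/6)x^4 - (19/9)x^3 - (59/9)x^2 - (661/54)x - 2141/162
so U g − (-3/2)·g = (1/4)x^5 - (2/3)x^4 - (3/2)x^2 + 1 = f ✓


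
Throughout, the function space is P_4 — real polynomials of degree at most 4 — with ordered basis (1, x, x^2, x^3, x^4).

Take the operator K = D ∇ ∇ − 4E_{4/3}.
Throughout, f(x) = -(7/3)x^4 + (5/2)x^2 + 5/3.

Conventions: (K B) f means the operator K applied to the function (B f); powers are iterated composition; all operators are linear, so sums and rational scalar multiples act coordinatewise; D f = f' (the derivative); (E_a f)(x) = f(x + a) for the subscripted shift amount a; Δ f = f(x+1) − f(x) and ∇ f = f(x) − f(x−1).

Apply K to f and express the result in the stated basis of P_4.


g(x) = (28/3)x^4 + (448/9)x^3 + (806/9)x^2 + (472/81)x + 14836/243

∇ f = -(28/3)x^3 + 14x^2 - (13/3)x - 1/6
∇ ∇ f = -28x^2 + 56x - 83/3
D ∇ ∇ f = -56x + 56
E_{4/3} f = -(7/3)x^4 - (112/9)x^3 - (403/18)x^2 - (1252/81)x - 307/243
(-4E_{4/3}) f = (28/3)x^4 + (448/9)x^3 + (806/9)x^2 + (5008/81)x + 1228/243
(D ∇ ∇ − 4E_{4/3}) f = (28/3)x^4 + (448/9)x^3 + (806/9)x^2 + (472/81)x + 14836/243


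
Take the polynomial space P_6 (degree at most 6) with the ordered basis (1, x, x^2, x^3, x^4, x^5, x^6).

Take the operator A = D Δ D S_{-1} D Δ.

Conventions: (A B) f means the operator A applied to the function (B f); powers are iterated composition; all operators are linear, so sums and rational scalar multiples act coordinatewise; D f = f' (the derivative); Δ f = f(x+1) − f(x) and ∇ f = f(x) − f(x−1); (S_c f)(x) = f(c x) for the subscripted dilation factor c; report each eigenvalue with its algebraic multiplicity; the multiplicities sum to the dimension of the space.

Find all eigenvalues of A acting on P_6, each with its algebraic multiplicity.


λ = 0 (multiplicity 7)

image of 1: 0
image of x: 0
image of x^2: 0
image of x^3: 0
image of x^4: 0
image of x^5: -120
image of x^6: 720x
the matrix is upper triangular; its diagonal is (0, 0, 0, 0, 0, 0, 0)
for a triangular matrix the eigenvalues are the diagonal entries, with algebraic multiplicity their repetition count


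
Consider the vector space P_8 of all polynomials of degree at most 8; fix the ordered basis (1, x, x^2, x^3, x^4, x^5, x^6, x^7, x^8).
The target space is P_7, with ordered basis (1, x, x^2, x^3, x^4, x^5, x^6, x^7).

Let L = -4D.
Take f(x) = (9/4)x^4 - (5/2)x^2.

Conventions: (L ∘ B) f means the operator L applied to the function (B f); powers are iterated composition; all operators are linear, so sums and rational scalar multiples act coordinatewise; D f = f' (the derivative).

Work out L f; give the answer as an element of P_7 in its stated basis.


D f = 9x^3 - 5x
(-4D) f = -36x^3 + 20x

the image equals g(x) = -36x^3 + 20x


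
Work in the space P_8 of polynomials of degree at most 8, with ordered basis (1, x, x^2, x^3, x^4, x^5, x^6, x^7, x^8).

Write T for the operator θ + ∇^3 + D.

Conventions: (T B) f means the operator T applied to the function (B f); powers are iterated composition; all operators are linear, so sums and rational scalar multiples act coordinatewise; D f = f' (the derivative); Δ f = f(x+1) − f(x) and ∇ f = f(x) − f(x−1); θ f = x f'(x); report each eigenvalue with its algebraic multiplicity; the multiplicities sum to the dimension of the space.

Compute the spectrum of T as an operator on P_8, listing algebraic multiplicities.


image of 1: 0
image of x: x + 1
image of x^2: 2x^2 + 2x
image of x^3: 3x^3 + 3x^2 + 6
image of x^4: 4x^4 + 4x^3 + 24x - 36
image of x^5: 5x^5 + 5x^4 + 60x^2 - 180x + 150
image of x^6: 6x^6 + 6x^5 + 120x^3 - 540x^2 + 900x - 540
image of x^7: 7x^7 + 7x^6 + 210x^4 - 1260x^3 + 3150x^2 - 3780x + 1806
image of x^8: 8x^8 + 8x^7 + 336x^5 - 2520x^4 + 8400x^3 - 15120x^2 + 14448x - 5796
the matrix is upper triangular; its diagonal is (0, 1, 2, 3, 4, 5, 6, 7, 8)
for a triangular matrix the eigenvalues are the diagonal entries, with algebraic multiplicity their repetition count

λ = 0 (multiplicity 1), λ = 1 (multiplicity 1), λ = 2 (multiplicity 1), λ = 3 (multiplicity 1), λ = 4 (multiplicity 1), λ = 5 (multiplicity 1), λ = 6 (multiplicity 1), λ = 7 (multiplicity 1), λ = 8 (multiplicity 1)


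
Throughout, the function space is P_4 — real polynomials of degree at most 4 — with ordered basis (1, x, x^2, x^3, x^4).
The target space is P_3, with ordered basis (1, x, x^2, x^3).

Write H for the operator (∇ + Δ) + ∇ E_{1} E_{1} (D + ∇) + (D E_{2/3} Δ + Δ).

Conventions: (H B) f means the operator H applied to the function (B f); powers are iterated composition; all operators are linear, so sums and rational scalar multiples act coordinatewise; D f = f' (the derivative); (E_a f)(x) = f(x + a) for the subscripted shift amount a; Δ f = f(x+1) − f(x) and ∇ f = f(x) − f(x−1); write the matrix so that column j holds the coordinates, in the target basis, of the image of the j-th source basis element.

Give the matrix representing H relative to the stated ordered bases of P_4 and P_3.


image of 1: 0
image of x: 3
image of x^2: 6x + 7
image of x^3: 9x^2 + 21x + 25
image of x^4: 12x^3 + 42x^2 + 100x + 181/3
each image's coordinates form column j of the matrix

the matrix is [[0, 3, 7, 25, 181/3]; [0, 0, 6, 21, 100]; [0, 0, 0, 9, 42]; [0, 0, 0, 0, 12]] (rows listed top to bottom)


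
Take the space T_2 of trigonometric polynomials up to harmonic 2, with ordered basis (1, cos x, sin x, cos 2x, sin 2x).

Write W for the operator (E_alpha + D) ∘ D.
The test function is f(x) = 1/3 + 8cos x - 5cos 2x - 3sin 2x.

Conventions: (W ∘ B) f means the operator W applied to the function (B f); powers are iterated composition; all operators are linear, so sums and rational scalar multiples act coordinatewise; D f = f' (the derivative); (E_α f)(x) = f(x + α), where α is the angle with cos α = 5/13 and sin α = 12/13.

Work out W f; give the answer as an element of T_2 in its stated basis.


the image equals g(x) = -(200/13)cos x - (40/13)sin x + (5294/169)cos 2x + (1558/169)sin 2x

D f = -8sin x - 6cos 2x + 10sin 2x
E_alpha D f = -(96/13)cos x - (40/13)sin x + (1914/169)cos 2x - (470/169)sin 2x
D D f = -8cos x + 20cos 2x + 12sin 2x
(E_alpha + D) D f = -(200/13)cos x - (40/13)sin x + (5294/169)cos 2x + (1558/169)sin 2x


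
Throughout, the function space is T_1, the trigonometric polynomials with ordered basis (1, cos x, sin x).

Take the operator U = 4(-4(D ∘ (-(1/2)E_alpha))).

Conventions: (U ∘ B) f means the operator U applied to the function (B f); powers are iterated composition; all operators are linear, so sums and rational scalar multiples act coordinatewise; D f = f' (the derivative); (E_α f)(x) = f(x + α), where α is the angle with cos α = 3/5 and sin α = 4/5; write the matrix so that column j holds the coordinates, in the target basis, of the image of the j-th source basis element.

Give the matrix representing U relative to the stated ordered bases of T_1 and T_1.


image of 1: 0
image of cos x: -(32/5)cos x - (24/5)sin x
image of sin x: (24/5)cos x - (32/5)sin x
each image's coordinates form column j of the matrix

the matrix is [[0, 0, 0]; [0, -32/5, 24/5]; [0, -24/5, -32/5]] (rows listed top to bottom)


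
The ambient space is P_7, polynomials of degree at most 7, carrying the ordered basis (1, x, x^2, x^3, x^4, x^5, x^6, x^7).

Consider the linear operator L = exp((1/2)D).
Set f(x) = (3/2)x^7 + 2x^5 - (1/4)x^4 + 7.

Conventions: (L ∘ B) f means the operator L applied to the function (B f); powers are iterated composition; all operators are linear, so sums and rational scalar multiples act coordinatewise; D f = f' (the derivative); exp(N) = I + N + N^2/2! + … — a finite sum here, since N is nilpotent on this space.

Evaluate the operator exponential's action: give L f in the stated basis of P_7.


the result is g(x) = (3/2)x^7 + (21/4)x^6 + (79/8)x^5 + (181/16)x^4 + (249/32)x^3 + (199/64)x^2 + (85/128)x + 1807/256

order-1 term: (21/4)x^6 + 5x^4 - (1/2)x^3
order-2 term: (63/8)x^5 + 5x^3 - (3/8)x^2
order-3 term: (105/16)x^4 + (5/2)x^2 - (1/8)x
order-4 term: (105/32)x^3 + (5/8)x - 1/64
order-5 term: (63/64)x^2 + 1/16
order-6 term: (21/128)x
order-7 term: 3/256
the series for exp((1/2)D) f terminates at order 7
exp((1/2)D) f = (3/2)x^7 + (21/4)x^6 + (79/8)x^5 + (181/16)x^4 + (249/32)x^3 + (199/64)x^2 + (85/128)x + 1807/256


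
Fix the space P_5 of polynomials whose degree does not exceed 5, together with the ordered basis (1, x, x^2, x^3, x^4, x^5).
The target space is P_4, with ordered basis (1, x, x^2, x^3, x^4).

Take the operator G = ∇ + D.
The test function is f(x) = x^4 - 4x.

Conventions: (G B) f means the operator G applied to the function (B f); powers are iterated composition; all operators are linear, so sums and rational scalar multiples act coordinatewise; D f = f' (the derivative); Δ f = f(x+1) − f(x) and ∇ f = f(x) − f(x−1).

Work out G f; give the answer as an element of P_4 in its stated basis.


∇ f = 4x^3 - 6x^2 + 4x - 5
D f = 4x^3 - 4
(∇ + D) f = 8x^3 - 6x^2 + 4x - 9

the image equals g(x) = 8x^3 - 6x^2 + 4x - 9


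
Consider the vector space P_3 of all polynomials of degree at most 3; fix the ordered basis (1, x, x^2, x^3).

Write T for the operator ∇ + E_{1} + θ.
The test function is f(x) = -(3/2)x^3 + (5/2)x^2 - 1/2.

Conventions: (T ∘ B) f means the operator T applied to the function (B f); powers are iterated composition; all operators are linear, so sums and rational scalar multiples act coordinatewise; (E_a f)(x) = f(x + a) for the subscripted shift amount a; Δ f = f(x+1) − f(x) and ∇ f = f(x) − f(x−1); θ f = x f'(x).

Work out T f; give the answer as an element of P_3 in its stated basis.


the result is g(x) = -6x^3 - (3/2)x^2 + 10x - 7/2

∇ f = -(9/2)x^2 + (19/2)x - 4
E_{1} f = -(3/2)x^3 - 2x^2 + (1/2)x + 1/2
θ f = -(9/2)x^3 + 5x^2
(∇ + E_{1} + θ) f = -6x^3 - (3/2)x^2 + 10x - 7/2


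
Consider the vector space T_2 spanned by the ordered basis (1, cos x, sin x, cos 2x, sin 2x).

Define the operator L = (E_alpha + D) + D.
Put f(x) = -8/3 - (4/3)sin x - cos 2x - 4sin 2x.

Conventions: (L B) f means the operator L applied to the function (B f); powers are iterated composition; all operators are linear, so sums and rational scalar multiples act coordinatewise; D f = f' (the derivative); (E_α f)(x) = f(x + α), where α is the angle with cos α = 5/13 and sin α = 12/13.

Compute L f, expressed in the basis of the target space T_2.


E_alpha f = -8/3 - (16/13)cos x - (20/39)sin x - (361/169)cos 2x + (596/169)sin 2x
D f = -(4/3)cos x - 8cos 2x + 2sin 2x
(E_alpha + D) f = -8/3 - (100/39)cos x - (20/39)sin x - (1713/169)cos 2x + (934/169)sin 2x
D f = -(4/3)cos x - 8cos 2x + 2sin 2x
((E_alpha + D) + D) f = -8/3 - (152/39)cos x - (20/39)sin x - (3065/169)cos 2x + (1272/169)sin 2x

g(x) = -8/3 - (152/39)cos x - (20/39)sin x - (3065/169)cos 2x + (1272/169)sin 2x


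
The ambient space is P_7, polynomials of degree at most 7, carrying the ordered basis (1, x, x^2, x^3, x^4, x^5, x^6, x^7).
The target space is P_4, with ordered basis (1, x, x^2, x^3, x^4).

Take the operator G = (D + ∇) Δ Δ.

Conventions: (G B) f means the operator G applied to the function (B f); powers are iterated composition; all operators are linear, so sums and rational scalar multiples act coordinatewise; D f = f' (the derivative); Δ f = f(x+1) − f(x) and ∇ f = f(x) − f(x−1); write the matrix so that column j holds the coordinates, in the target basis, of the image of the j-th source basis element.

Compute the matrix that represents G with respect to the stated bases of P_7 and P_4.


the matrix is [[0, 0, 0, 12, 36, 100, 240, 560]; [0, 0, 0, 0, 48, 180, 600, 1680]; [0, 0, 0, 0, 0, 120, 540, 2100]; [0, 0, 0, 0, 0, 0, 240, 1260]; [0, 0, 0, 0, 0, 0, 0, 420]] (rows listed top to bottom)

image of 1: 0
image of x: 0
image of x^2: 0
image of x^3: 12
image of x^4: 48x + 36
image of x^5: 120x^2 + 180x + 100
image of x^6: 240x^3 + 540x^2 + 600x + 240
image of x^7: 420x^4 + 1260x^3 + 2100x^2 + 1680x + 560
each image's coordinates form column j of the matrix


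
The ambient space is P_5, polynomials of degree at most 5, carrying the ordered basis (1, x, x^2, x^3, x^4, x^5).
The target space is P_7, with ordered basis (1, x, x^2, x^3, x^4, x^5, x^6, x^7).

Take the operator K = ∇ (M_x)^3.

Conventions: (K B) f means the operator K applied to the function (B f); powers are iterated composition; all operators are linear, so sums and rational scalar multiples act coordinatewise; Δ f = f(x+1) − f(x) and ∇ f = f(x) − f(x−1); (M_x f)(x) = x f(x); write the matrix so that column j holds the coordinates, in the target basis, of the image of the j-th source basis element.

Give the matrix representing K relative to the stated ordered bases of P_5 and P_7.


image of 1: 3x^2 - 3x + 1
image of x: 4x^3 - 6x^2 + 4x - 1
image of x^2: 5x^4 - 10x^3 + 10x^2 - 5x + 1
image of x^3: 6x^5 - 15x^4 + 20x^3 - 15x^2 + 6x - 1
image of x^4: 7x^6 - 21x^5 + 35x^4 - 35x^3 + 21x^2 - 7x + 1
image of x^5: 8x^7 - 28x^6 + 56x^5 - 70x^4 + 56x^3 - 28x^2 + 8x - 1
each image's coordinates form column j of the matrix

the matrix is [[1, -1, 1, -1, 1, -1]; [-3, 4, -5, 6, -7, 8]; [3, -6, 10, -15, 21, -28]; [0, 4, -10, 20, -35, 56]; [0, 0, 5, -15, 35, -70]; [0, 0, 0, 6, -21, 56]; [0, 0, 0, 0, 7, -28]; [0, 0, 0, 0, 0, 8]] (rows listed top to bottom)


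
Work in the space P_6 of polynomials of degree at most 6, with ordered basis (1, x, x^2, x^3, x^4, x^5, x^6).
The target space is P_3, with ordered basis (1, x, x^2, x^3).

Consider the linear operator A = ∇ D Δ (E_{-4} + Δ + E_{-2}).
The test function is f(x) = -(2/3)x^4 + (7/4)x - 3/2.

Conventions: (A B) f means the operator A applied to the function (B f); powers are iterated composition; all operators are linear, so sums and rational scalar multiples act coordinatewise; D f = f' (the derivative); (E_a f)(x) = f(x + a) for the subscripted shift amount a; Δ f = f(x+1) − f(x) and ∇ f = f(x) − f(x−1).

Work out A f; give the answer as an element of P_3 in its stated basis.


E_{-4} f = -(2/3)x^4 + (32/3)x^3 - 64x^2 + (2069/12)x - 1075/6
Δ f = -(8/3)x^3 - 4x^2 - (8/3)x + 13/12
E_{-2} f = -(2/3)x^4 + (16/3)x^3 - 16x^2 + (277/12)x - 47/3
(E_{-4} + Δ + E_{-2}) f = -(4/3)x^4 + (40/3)x^3 - 84x^2 + (1157/6)x - 775/4
Δ (E_{-4} + Δ + E_{-2}) f = -(16/3)x^3 + 32x^2 - (400/3)x + 725/6
D (Δ (E_{-4} + Δ + E_{-2})) f = -16x^2 + 64x - 400/3
∇ D (Δ (E_{-4} + Δ + E_{-2})) f = -32x + 80

the image equals g(x) = -32x + 80


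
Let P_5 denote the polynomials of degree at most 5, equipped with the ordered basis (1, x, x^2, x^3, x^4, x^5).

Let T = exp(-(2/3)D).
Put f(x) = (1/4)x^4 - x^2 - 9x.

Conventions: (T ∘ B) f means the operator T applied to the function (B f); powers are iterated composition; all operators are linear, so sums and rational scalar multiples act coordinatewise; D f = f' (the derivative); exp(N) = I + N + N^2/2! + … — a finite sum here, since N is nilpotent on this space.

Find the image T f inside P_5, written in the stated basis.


order-1 term: -(2/3)x^3 + (4/3)x + 6
order-2 term: (2/3)x^2 - 4/9
order-3 term: -(8/27)x
order-4 term: 4/81
the series for exp(-(2/3)D) f terminates at order 4
exp(-(2/3)D) f = (1/4)x^4 - (2/3)x^3 - (1/3)x^2 - (215/27)x + 454/81

the result is g(x) = (1/4)x^4 - (2/3)x^3 - (1/3)x^2 - (215/27)x + 454/81


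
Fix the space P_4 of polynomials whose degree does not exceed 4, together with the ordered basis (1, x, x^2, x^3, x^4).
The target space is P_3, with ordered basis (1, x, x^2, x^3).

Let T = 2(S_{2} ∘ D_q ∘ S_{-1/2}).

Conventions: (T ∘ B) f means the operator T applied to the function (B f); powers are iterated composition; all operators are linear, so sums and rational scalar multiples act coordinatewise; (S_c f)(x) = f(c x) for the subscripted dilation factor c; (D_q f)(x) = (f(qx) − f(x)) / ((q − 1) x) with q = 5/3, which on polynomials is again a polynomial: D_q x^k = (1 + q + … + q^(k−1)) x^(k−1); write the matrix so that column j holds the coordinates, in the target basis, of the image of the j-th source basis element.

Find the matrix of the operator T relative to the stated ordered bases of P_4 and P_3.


image of 1: 0
image of x: -1
image of x^2: (8/3)x
image of x^3: -(49/9)x^2
image of x^4: (272/27)x^3
each image's coordinates form column j of the matrix

the matrix is [[0, -1, 0, 0, 0]; [0, 0, 8/3, 0, 0]; [0, 0, 0, -49/9, 0]; [0, 0, 0, 0, 272/27]] (rows listed top to bottom)


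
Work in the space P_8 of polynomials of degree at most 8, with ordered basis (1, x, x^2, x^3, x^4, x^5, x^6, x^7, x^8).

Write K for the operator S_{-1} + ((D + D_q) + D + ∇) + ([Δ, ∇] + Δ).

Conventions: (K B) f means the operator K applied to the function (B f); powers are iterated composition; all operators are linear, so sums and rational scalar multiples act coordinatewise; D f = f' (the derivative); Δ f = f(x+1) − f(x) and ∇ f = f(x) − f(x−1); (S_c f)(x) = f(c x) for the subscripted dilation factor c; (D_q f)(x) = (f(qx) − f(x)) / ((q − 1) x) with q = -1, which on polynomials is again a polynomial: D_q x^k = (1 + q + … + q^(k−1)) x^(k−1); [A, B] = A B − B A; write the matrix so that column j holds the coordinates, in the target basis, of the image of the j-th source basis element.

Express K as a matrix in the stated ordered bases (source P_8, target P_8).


image of 1: 1
image of x: -x + 5
image of x^2: x^2 + 8x
image of x^3: -x^3 + 13x^2 + 2
image of x^4: x^4 + 16x^3 + 8x
image of x^5: -x^5 + 21x^4 + 20x^2 + 2
image of x^6: x^6 + 24x^5 + 40x^3 + 12x
image of x^7: -x^7 + 29x^6 + 70x^4 + 42x^2 + 2
image of x^8: x^8 + 32x^7 + 112x^5 + 112x^3 + 16x
each image's coordinates form column j of the matrix

the matrix is [[1, 5, 0, 2, 0, 2, 0, 2, 0]; [0, -1, 8, 0, 8, 0, 12, 0, 16]; [0, 0, 1, 13, 0, 20, 0, 42, 0]; [0, 0, 0, -1, 16, 0, 40, 0, 112]; [0, 0, 0, 0, 1, 21, 0, 70, 0]; [0, 0, 0, 0, 0, -1, 24, 0, 112]; [0, 0, 0, 0, 0, 0, 1, 29, 0]; [0, 0, 0, 0, 0, 0, 0, -1, 32]; [0, 0, 0, 0, 0, 0, 0, 0, 1]] (rows listed top to bottom)


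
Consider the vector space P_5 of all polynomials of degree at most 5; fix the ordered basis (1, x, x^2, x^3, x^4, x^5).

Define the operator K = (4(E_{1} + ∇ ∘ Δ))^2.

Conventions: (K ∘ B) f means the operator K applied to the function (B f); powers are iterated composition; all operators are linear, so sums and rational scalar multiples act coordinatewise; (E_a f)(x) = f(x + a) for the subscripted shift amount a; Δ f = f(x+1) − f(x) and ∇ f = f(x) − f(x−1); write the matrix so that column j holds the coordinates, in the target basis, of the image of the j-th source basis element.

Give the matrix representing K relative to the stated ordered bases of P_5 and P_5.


image of 1: 16
image of x: 16x + 32
image of x^2: 16x^2 + 64x + 128
image of x^3: 16x^3 + 96x^2 + 384x + 320
image of x^4: 16x^4 + 128x^3 + 768x^2 + 1280x + 1088
image of x^5: 16x^5 + 160x^4 + 1280x^3 + 3200x^2 + 5440x + 1472
each image's coordinates form column j of the matrix

the matrix is [[16, 32, 128, 320, 1088, 1472]; [0, 16, 64, 384, 1280, 5440]; [0, 0, 16, 96, 768, 3200]; [0, 0, 0, 16, 128, 1280]; [0, 0, 0, 0, 16, 160]; [0, 0, 0, 0, 0, 16]] (rows listed top to bottom)


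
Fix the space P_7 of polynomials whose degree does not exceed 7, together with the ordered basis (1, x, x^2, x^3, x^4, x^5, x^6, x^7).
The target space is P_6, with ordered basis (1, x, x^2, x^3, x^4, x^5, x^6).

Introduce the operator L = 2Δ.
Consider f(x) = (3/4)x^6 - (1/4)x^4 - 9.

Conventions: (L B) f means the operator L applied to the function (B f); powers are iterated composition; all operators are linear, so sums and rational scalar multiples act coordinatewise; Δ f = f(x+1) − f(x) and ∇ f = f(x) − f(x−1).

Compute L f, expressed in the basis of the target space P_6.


Δ f = (9/2)x^5 + (45/4)x^4 + 14x^3 + (39/4)x^2 + (7/2)x + 1/2
(2Δ) f = 9x^5 + (45/2)x^4 + 28x^3 + (39/2)x^2 + 7x + 1

g(x) = 9x^5 + (45/2)x^4 + 28x^3 + (39/2)x^2 + 7x + 1


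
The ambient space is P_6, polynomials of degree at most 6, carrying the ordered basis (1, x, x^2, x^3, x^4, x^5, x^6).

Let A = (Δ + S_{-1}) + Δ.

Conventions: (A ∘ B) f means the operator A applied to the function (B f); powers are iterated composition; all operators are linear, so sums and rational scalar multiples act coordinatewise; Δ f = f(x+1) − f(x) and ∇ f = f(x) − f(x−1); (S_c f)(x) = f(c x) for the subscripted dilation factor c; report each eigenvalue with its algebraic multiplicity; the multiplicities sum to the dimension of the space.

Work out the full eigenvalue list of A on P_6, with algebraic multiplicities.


λ = -1 (multiplicity 3), λ = 1 (multiplicity 4)

image of 1: 1
image of x: -x + 2
image of x^2: x^2 + 4x + 2
image of x^3: -x^3 + 6x^2 + 6x + 2
image of x^4: x^4 + 8x^3 + 12x^2 + 8x + 2
image of x^5: -x^5 + 10x^4 + 20x^3 + 20x^2 + 10x + 2
image of x^6: x^6 + 12x^5 + 30x^4 + 40x^3 + 30x^2 + 12x + 2
the matrix is upper triangular; its diagonal is (1, -1, 1, -1, 1, -1, 1)
for a triangular matrix the eigenvalues are the diagonal entries, with algebraic multiplicity their repetition count


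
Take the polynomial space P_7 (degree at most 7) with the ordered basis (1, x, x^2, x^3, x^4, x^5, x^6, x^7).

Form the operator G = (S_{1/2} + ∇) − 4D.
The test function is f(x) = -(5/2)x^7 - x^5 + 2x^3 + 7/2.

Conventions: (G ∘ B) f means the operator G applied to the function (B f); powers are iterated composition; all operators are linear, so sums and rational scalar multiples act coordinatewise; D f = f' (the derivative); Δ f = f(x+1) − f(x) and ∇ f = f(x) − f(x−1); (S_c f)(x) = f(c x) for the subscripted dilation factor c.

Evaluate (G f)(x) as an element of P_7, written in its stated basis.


the result is g(x) = -(5/256)x^7 + (105/2)x^6 + (1679/32)x^5 - (145/2)x^4 + (391/4)x^3 - (161/2)x^2 + (33/2)x + 2

S_{1/2} f = -(5/256)x^7 - (1/32)x^5 + (1/4)x^3 + 7/2
∇ f = -(35/2)x^6 + (105/2)x^5 - (185/2)x^4 + (195/2)x^3 - (113/2)x^2 + (33/2)x - 3/2
(S_{1/2} + ∇) f = -(5/256)x^7 - (35/2)x^6 + (1679/32)x^5 - (185/2)x^4 + (391/4)x^3 - (113/2)x^2 + (33/2)x + 2
D f = -(35/2)x^6 - 5x^4 + 6x^2
(-4D) f = 70x^6 + 20x^4 - 24x^2
((S_{1/2} + ∇) − 4D) f = -(5/256)x^7 + (105/2)x^6 + (1679/32)x^5 - (145/2)x^4 + (391/4)x^3 - (161/2)x^2 + (33/2)x + 2


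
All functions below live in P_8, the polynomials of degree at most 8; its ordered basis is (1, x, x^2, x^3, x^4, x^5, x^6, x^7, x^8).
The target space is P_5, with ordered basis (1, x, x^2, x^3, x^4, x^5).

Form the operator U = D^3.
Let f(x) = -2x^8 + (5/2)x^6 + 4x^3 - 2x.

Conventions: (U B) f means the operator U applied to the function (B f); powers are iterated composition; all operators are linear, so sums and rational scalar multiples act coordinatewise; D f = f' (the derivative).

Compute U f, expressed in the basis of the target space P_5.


D f = -16x^7 + 15x^5 + 12x^2 - 2
D D f = -112x^6 + 75x^4 + 24x
D D D f = -672x^5 + 300x^3 + 24

g(x) = -672x^5 + 300x^3 + 24


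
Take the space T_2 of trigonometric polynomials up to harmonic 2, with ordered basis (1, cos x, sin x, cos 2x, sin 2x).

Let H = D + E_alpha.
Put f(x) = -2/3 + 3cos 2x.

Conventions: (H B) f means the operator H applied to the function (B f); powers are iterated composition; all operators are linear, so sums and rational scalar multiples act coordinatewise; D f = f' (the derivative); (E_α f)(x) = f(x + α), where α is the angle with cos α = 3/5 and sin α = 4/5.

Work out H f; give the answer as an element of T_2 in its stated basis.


g(x) = -2/3 - (21/25)cos 2x - (222/25)sin 2x

D f = -6sin 2x
E_alpha f = -2/3 - (21/25)cos 2x - (72/25)sin 2x
(D + E_alpha) f = -2/3 - (21/25)cos 2x - (222/25)sin 2x


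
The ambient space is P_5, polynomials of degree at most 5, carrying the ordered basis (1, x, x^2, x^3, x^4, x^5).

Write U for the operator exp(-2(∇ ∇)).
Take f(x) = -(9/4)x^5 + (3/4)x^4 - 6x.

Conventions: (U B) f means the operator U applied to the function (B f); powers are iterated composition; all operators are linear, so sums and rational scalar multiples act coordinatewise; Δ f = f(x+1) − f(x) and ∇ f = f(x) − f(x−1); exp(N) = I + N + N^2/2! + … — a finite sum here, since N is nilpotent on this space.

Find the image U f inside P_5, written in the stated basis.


g(x) = -(9/4)x^5 + (3/4)x^4 + 90x^3 - 288x^2 - 195x + 960

order-1 term: 90x^3 - 288x^2 + 351x - 156
order-2 term: -540x + 1116
the series for exp(-2(∇ ∇)) f terminates at order 2
exp(-2(∇ ∇)) f = -(9/4)x^5 + (3/4)x^4 + 90x^3 - 288x^2 - 195x + 960


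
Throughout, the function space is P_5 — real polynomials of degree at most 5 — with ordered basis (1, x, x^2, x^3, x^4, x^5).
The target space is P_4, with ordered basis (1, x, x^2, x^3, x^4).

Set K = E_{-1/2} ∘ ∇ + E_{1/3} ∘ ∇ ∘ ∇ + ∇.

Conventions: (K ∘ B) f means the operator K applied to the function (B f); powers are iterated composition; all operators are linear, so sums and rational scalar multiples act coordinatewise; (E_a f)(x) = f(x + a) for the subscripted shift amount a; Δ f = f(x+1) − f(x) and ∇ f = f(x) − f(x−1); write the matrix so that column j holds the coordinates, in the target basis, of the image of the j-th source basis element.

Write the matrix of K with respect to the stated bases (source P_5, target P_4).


image of 1: 0
image of x: 2
image of x^2: 4x - 1
image of x^3: 6x^2 - 3x + 1/4
image of x^4: 8x^3 - 6x^2 + x + 4/3
image of x^5: 10x^4 - 10x^3 + (5/2)x^2 + (20/3)x - 1741/432
each image's coordinates form column j of the matrix

the matrix is [[0, 2, -1, 1/4, 4/3, -1741/432]; [0, 0, 4, -3, 1, 20/3]; [0, 0, 0, 6, -6, 5/2]; [0, 0, 0, 0, 8, -10]; [0, 0, 0, 0, 0, 10]] (rows listed top to bottom)


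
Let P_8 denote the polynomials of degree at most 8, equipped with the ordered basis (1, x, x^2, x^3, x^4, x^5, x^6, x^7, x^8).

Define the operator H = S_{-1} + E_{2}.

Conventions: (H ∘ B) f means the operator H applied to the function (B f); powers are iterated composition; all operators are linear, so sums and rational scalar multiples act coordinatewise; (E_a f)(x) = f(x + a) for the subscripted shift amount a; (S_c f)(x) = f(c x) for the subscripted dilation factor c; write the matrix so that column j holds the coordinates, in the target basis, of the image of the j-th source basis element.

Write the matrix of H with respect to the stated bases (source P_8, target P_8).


image of 1: 2
image of x: 2
image of x^2: 2x^2 + 4x + 4
image of x^3: 6x^2 + 12x + 8
image of x^4: 2x^4 + 8x^3 + 24x^2 + 32x + 16
image of x^5: 10x^4 + 40x^3 + 80x^2 + 80x + 32
image of x^6: 2x^6 + 12x^5 + 60x^4 + 160x^3 + 240x^2 + 192x + 64
image of x^7: 14x^6 + 84x^5 + 280x^4 + 560x^3 + 672x^2 + 448x + 128
image of x^8: 2x^8 + 16x^7 + 112x^6 + 448x^5 + 1120x^4 + 1792x^3 + 1792x^2 + 1024x + 256
each image's coordinates form column j of the matrix

the matrix is [[2, 2, 4, 8, 16, 32, 64, 128, 256]; [0, 0, 4, 12, 32, 80, 192, 448, 1024]; [0, 0, 2, 6, 24, 80, 240, 672, 1792]; [0, 0, 0, 0, 8, 40, 160, 560, 1792]; [0, 0, 0, 0, 2, 10, 60, 280, 1120]; [0, 0, 0, 0, 0, 0, 12, 84, 448]; [0, 0, 0, 0, 0, 0, 2, 14, 112]; [0, 0, 0, 0, 0, 0, 0, 0, 16]; [0, 0, 0, 0, 0, 0, 0, 0, 2]] (rows listed top to bottom)


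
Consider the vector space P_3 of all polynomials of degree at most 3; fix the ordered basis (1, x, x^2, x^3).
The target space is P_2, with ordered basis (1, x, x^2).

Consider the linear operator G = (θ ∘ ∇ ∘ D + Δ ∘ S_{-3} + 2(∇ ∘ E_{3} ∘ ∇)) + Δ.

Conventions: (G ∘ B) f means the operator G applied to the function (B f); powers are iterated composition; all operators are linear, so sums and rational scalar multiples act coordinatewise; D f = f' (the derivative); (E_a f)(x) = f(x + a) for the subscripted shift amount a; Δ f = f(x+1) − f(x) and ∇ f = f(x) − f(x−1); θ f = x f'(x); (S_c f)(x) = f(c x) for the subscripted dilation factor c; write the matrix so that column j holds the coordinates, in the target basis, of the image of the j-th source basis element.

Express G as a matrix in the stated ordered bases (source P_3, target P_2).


the matrix is [[0, -2, 14, -2]; [0, 0, 20, -60]; [0, 0, 0, -78]] (rows listed top to bottom)

image of 1: 0
image of x: -2
image of x^2: 20x + 14
image of x^3: -78x^2 - 60x - 2
each image's coordinates form column j of the matrix
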